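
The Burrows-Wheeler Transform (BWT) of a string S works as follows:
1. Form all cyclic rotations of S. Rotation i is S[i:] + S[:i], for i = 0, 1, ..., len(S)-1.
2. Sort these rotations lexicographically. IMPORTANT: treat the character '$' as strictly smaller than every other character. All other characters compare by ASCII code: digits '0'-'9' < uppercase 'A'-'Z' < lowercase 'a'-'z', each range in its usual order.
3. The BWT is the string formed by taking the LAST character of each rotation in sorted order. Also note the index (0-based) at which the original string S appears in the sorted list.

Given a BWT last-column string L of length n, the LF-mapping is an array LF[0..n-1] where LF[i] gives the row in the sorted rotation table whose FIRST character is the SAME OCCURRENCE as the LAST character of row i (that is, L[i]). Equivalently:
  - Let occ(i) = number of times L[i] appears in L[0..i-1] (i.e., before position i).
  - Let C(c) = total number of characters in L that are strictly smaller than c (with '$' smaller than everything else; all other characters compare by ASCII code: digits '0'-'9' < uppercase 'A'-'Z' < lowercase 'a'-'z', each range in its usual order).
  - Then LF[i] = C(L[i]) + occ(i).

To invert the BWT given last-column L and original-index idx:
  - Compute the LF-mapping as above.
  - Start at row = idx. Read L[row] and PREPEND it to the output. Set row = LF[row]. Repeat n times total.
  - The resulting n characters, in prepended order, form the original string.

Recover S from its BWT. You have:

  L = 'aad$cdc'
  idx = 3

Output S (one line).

LF mapping: 1 2 5 0 3 6 4
Walk LF starting at row 3, prepending L[row]:
  step 1: row=3, L[3]='$', prepend. Next row=LF[3]=0
  step 2: row=0, L[0]='a', prepend. Next row=LF[0]=1
  step 3: row=1, L[1]='a', prepend. Next row=LF[1]=2
  step 4: row=2, L[2]='d', prepend. Next row=LF[2]=5
  step 5: row=5, L[5]='d', prepend. Next row=LF[5]=6
  step 6: row=6, L[6]='c', prepend. Next row=LF[6]=4
  step 7: row=4, L[4]='c', prepend. Next row=LF[4]=3
Reversed output: ccddaa$

Answer: ccddaa$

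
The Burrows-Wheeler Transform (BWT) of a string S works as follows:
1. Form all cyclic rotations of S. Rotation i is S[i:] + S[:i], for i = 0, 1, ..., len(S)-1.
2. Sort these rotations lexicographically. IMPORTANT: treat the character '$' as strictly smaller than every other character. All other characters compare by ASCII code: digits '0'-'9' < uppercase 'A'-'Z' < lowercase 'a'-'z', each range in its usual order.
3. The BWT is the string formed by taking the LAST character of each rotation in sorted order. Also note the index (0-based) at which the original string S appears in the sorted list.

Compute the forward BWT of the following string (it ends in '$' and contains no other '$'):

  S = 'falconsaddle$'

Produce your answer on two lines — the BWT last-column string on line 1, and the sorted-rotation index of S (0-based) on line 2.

Answer: esfladl$adocn
7

Derivation:
All 13 rotations (rotation i = S[i:]+S[:i]):
  rot[0] = falconsaddle$
  rot[1] = alconsaddle$f
  rot[2] = lconsaddle$fa
  rot[3] = consaddle$fal
  rot[4] = onsaddle$falc
  rot[5] = nsaddle$falco
  rot[6] = saddle$falcon
  rot[7] = addle$falcons
  rot[8] = ddle$falconsa
  rot[9] = dle$falconsad
  rot[10] = le$falconsadd
  rot[11] = e$falconsaddl
  rot[12] = $falconsaddle
Sorted (with $ < everything):
  sorted[0] = $falconsaddle  (last char: 'e')
  sorted[1] = addle$falcons  (last char: 's')
  sorted[2] = alconsaddle$f  (last char: 'f')
  sorted[3] = consaddle$fal  (last char: 'l')
  sorted[4] = ddle$falconsa  (last char: 'a')
  sorted[5] = dle$falconsad  (last char: 'd')
  sorted[6] = e$falconsaddl  (last char: 'l')
  sorted[7] = falconsaddle$  (last char: '$')
  sorted[8] = lconsaddle$fa  (last char: 'a')
  sorted[9] = le$falconsadd  (last char: 'd')
  sorted[10] = nsaddle$falco  (last char: 'o')
  sorted[11] = onsaddle$falc  (last char: 'c')
  sorted[12] = saddle$falcon  (last char: 'n')
Last column: esfladl$adocn
Original string S is at sorted index 7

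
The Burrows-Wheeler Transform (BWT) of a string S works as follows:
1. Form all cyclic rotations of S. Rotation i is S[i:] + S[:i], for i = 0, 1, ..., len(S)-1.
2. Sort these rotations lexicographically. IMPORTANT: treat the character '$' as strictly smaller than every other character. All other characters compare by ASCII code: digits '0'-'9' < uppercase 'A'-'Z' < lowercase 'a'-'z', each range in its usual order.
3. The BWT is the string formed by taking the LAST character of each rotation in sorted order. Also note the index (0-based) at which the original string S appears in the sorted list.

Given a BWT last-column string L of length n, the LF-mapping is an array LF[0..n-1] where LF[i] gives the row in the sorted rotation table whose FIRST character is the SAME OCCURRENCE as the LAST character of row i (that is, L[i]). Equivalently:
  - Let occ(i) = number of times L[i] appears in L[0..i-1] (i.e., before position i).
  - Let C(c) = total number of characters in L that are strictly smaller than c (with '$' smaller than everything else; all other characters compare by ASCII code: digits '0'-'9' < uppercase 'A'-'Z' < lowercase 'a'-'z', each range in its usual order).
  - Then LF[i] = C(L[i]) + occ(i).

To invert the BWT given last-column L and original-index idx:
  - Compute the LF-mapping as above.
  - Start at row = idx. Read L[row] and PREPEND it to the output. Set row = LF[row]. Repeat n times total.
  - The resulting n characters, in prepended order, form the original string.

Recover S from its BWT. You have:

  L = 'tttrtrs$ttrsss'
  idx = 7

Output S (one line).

LF mapping: 8 9 10 1 11 2 4 0 12 13 3 5 6 7
Walk LF starting at row 7, prepending L[row]:
  step 1: row=7, L[7]='$', prepend. Next row=LF[7]=0
  step 2: row=0, L[0]='t', prepend. Next row=LF[0]=8
  step 3: row=8, L[8]='t', prepend. Next row=LF[8]=12
  step 4: row=12, L[12]='s', prepend. Next row=LF[12]=6
  step 5: row=6, L[6]='s', prepend. Next row=LF[6]=4
  step 6: row=4, L[4]='t', prepend. Next row=LF[4]=11
  step 7: row=11, L[11]='s', prepend. Next row=LF[11]=5
  step 8: row=5, L[5]='r', prepend. Next row=LF[5]=2
  step 9: row=2, L[2]='t', prepend. Next row=LF[2]=10
  step 10: row=10, L[10]='r', prepend. Next row=LF[10]=3
  step 11: row=3, L[3]='r', prepend. Next row=LF[3]=1
  step 12: row=1, L[1]='t', prepend. Next row=LF[1]=9
  step 13: row=9, L[9]='t', prepend. Next row=LF[9]=13
  step 14: row=13, L[13]='s', prepend. Next row=LF[13]=7
Reversed output: sttrrtrstsstt$

Answer: sttrrtrstsstt$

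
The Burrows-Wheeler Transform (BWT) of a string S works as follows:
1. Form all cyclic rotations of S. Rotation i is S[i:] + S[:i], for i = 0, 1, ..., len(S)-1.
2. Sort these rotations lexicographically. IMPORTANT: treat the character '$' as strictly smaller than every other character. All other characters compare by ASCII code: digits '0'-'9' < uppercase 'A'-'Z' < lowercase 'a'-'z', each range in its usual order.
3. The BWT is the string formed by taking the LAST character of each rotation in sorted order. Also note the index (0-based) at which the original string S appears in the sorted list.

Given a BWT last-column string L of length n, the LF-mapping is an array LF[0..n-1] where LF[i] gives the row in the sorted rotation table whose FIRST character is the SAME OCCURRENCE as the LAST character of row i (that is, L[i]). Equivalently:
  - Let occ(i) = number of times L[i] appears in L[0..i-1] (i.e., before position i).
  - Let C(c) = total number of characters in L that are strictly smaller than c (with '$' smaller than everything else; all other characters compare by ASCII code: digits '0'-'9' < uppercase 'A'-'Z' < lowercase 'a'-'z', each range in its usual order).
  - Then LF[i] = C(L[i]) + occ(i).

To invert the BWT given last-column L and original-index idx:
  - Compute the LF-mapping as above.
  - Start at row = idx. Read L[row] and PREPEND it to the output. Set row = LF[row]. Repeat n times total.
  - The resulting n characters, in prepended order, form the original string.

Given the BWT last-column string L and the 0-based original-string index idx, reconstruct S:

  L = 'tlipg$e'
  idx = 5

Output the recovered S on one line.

Answer: piglet$

Derivation:
LF mapping: 6 4 3 5 2 0 1
Walk LF starting at row 5, prepending L[row]:
  step 1: row=5, L[5]='$', prepend. Next row=LF[5]=0
  step 2: row=0, L[0]='t', prepend. Next row=LF[0]=6
  step 3: row=6, L[6]='e', prepend. Next row=LF[6]=1
  step 4: row=1, L[1]='l', prepend. Next row=LF[1]=4
  step 5: row=4, L[4]='g', prepend. Next row=LF[4]=2
  step 6: row=2, L[2]='i', prepend. Next row=LF[2]=3
  step 7: row=3, L[3]='p', prepend. Next row=LF[3]=5
Reversed output: piglet$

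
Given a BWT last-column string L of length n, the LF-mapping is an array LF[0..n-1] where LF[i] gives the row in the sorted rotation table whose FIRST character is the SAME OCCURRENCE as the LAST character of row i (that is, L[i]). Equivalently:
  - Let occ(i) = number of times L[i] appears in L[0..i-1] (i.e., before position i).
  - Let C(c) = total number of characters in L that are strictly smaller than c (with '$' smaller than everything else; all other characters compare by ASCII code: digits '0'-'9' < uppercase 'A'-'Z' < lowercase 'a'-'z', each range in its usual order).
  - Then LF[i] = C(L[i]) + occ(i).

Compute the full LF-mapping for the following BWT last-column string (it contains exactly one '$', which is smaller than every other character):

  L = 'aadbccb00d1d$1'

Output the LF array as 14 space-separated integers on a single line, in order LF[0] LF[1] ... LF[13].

Answer: 5 6 11 7 9 10 8 1 2 12 3 13 0 4

Derivation:
Char counts: '$':1, '0':2, '1':2, 'a':2, 'b':2, 'c':2, 'd':3
C (first-col start): C('$')=0, C('0')=1, C('1')=3, C('a')=5, C('b')=7, C('c')=9, C('d')=11
L[0]='a': occ=0, LF[0]=C('a')+0=5+0=5
L[1]='a': occ=1, LF[1]=C('a')+1=5+1=6
L[2]='d': occ=0, LF[2]=C('d')+0=11+0=11
L[3]='b': occ=0, LF[3]=C('b')+0=7+0=7
L[4]='c': occ=0, LF[4]=C('c')+0=9+0=9
L[5]='c': occ=1, LF[5]=C('c')+1=9+1=10
L[6]='b': occ=1, LF[6]=C('b')+1=7+1=8
L[7]='0': occ=0, LF[7]=C('0')+0=1+0=1
L[8]='0': occ=1, LF[8]=C('0')+1=1+1=2
L[9]='d': occ=1, LF[9]=C('d')+1=11+1=12
L[10]='1': occ=0, LF[10]=C('1')+0=3+0=3
L[11]='d': occ=2, LF[11]=C('d')+2=11+2=13
L[12]='$': occ=0, LF[12]=C('$')+0=0+0=0
L[13]='1': occ=1, LF[13]=C('1')+1=3+1=4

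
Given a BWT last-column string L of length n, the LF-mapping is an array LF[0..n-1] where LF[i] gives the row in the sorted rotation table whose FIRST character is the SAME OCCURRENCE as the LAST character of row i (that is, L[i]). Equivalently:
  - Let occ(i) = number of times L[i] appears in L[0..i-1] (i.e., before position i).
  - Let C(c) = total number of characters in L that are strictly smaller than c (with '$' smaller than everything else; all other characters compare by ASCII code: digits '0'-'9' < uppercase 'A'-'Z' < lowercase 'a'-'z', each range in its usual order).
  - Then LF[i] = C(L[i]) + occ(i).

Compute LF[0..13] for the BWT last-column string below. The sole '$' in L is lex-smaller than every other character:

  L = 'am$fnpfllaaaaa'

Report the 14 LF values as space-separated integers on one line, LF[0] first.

Char counts: '$':1, 'a':6, 'f':2, 'l':2, 'm':1, 'n':1, 'p':1
C (first-col start): C('$')=0, C('a')=1, C('f')=7, C('l')=9, C('m')=11, C('n')=12, C('p')=13
L[0]='a': occ=0, LF[0]=C('a')+0=1+0=1
L[1]='m': occ=0, LF[1]=C('m')+0=11+0=11
L[2]='$': occ=0, LF[2]=C('$')+0=0+0=0
L[3]='f': occ=0, LF[3]=C('f')+0=7+0=7
L[4]='n': occ=0, LF[4]=C('n')+0=12+0=12
L[5]='p': occ=0, LF[5]=C('p')+0=13+0=13
L[6]='f': occ=1, LF[6]=C('f')+1=7+1=8
L[7]='l': occ=0, LF[7]=C('l')+0=9+0=9
L[8]='l': occ=1, LF[8]=C('l')+1=9+1=10
L[9]='a': occ=1, LF[9]=C('a')+1=1+1=2
L[10]='a': occ=2, LF[10]=C('a')+2=1+2=3
L[11]='a': occ=3, LF[11]=C('a')+3=1+3=4
L[12]='a': occ=4, LF[12]=C('a')+4=1+4=5
L[13]='a': occ=5, LF[13]=C('a')+5=1+5=6

Answer: 1 11 0 7 12 13 8 9 10 2 3 4 5 6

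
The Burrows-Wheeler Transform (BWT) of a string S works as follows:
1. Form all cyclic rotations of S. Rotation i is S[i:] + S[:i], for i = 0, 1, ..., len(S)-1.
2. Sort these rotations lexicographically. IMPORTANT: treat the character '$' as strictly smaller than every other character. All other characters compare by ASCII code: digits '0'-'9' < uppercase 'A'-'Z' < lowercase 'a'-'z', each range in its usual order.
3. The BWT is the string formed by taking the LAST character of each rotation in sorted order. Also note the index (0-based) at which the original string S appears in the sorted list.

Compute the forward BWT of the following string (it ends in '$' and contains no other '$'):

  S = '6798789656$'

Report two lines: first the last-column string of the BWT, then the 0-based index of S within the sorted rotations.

All 11 rotations (rotation i = S[i:]+S[:i]):
  rot[0] = 6798789656$
  rot[1] = 798789656$6
  rot[2] = 98789656$67
  rot[3] = 8789656$679
  rot[4] = 789656$6798
  rot[5] = 89656$67987
  rot[6] = 9656$679878
  rot[7] = 656$6798789
  rot[8] = 56$67987896
  rot[9] = 6$679878965
  rot[10] = $6798789656
Sorted (with $ < everything):
  sorted[0] = $6798789656  (last char: '6')
  sorted[1] = 56$67987896  (last char: '6')
  sorted[2] = 6$679878965  (last char: '5')
  sorted[3] = 656$6798789  (last char: '9')
  sorted[4] = 6798789656$  (last char: '$')
  sorted[5] = 789656$6798  (last char: '8')
  sorted[6] = 798789656$6  (last char: '6')
  sorted[7] = 8789656$679  (last char: '9')
  sorted[8] = 89656$67987  (last char: '7')
  sorted[9] = 9656$679878  (last char: '8')
  sorted[10] = 98789656$67  (last char: '7')
Last column: 6659$869787
Original string S is at sorted index 4

Answer: 6659$869787
4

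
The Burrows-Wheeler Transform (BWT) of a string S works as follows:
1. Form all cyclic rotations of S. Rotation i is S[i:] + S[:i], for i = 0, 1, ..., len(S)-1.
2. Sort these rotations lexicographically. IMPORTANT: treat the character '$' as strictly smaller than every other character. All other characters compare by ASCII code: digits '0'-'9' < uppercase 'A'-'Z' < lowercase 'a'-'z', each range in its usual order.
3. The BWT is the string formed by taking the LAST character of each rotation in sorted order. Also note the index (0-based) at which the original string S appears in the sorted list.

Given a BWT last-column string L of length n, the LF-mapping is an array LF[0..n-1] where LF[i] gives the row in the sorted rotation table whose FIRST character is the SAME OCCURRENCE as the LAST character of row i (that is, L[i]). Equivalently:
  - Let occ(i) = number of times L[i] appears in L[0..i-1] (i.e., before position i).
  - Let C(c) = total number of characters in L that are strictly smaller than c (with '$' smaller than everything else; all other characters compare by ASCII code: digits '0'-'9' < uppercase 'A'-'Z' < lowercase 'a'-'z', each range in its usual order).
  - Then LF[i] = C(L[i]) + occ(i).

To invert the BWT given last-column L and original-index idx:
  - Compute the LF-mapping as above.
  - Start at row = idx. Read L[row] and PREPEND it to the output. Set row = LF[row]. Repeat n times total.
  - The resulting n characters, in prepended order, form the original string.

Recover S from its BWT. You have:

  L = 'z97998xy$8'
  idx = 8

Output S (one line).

LF mapping: 9 4 1 5 6 2 7 8 0 3
Walk LF starting at row 8, prepending L[row]:
  step 1: row=8, L[8]='$', prepend. Next row=LF[8]=0
  step 2: row=0, L[0]='z', prepend. Next row=LF[0]=9
  step 3: row=9, L[9]='8', prepend. Next row=LF[9]=3
  step 4: row=3, L[3]='9', prepend. Next row=LF[3]=5
  step 5: row=5, L[5]='8', prepend. Next row=LF[5]=2
  step 6: row=2, L[2]='7', prepend. Next row=LF[2]=1
  step 7: row=1, L[1]='9', prepend. Next row=LF[1]=4
  step 8: row=4, L[4]='9', prepend. Next row=LF[4]=6
  step 9: row=6, L[6]='x', prepend. Next row=LF[6]=7
  step 10: row=7, L[7]='y', prepend. Next row=LF[7]=8
Reversed output: yx997898z$

Answer: yx997898z$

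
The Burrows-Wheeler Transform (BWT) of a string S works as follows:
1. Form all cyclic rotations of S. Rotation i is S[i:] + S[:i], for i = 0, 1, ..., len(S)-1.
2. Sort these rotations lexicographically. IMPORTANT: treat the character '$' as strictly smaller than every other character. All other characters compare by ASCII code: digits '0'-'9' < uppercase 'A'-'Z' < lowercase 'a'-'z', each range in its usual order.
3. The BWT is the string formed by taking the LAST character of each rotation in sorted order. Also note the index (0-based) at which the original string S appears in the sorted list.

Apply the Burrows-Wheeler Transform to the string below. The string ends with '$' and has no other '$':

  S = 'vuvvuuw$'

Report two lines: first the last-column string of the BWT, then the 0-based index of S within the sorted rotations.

All 8 rotations (rotation i = S[i:]+S[:i]):
  rot[0] = vuvvuuw$
  rot[1] = uvvuuw$v
  rot[2] = vvuuw$vu
  rot[3] = vuuw$vuv
  rot[4] = uuw$vuvv
  rot[5] = uw$vuvvu
  rot[6] = w$vuvvuu
  rot[7] = $vuvvuuw
Sorted (with $ < everything):
  sorted[0] = $vuvvuuw  (last char: 'w')
  sorted[1] = uuw$vuvv  (last char: 'v')
  sorted[2] = uvvuuw$v  (last char: 'v')
  sorted[3] = uw$vuvvu  (last char: 'u')
  sorted[4] = vuuw$vuv  (last char: 'v')
  sorted[5] = vuvvuuw$  (last char: '$')
  sorted[6] = vvuuw$vu  (last char: 'u')
  sorted[7] = w$vuvvuu  (last char: 'u')
Last column: wvvuv$uu
Original string S is at sorted index 5

Answer: wvvuv$uu
5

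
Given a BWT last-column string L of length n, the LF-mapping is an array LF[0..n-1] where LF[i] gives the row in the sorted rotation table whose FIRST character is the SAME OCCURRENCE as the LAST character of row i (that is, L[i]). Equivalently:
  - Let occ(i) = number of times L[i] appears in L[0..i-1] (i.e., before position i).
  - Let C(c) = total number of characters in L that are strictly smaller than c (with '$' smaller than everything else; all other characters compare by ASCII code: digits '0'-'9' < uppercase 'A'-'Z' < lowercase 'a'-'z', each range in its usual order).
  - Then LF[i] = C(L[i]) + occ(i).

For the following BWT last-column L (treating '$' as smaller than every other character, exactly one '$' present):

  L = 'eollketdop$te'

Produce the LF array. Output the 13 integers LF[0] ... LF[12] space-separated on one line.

Char counts: '$':1, 'd':1, 'e':3, 'k':1, 'l':2, 'o':2, 'p':1, 't':2
C (first-col start): C('$')=0, C('d')=1, C('e')=2, C('k')=5, C('l')=6, C('o')=8, C('p')=10, C('t')=11
L[0]='e': occ=0, LF[0]=C('e')+0=2+0=2
L[1]='o': occ=0, LF[1]=C('o')+0=8+0=8
L[2]='l': occ=0, LF[2]=C('l')+0=6+0=6
L[3]='l': occ=1, LF[3]=C('l')+1=6+1=7
L[4]='k': occ=0, LF[4]=C('k')+0=5+0=5
L[5]='e': occ=1, LF[5]=C('e')+1=2+1=3
L[6]='t': occ=0, LF[6]=C('t')+0=11+0=11
L[7]='d': occ=0, LF[7]=C('d')+0=1+0=1
L[8]='o': occ=1, LF[8]=C('o')+1=8+1=9
L[9]='p': occ=0, LF[9]=C('p')+0=10+0=10
L[10]='$': occ=0, LF[10]=C('$')+0=0+0=0
L[11]='t': occ=1, LF[11]=C('t')+1=11+1=12
L[12]='e': occ=2, LF[12]=C('e')+2=2+2=4

Answer: 2 8 6 7 5 3 11 1 9 10 0 12 4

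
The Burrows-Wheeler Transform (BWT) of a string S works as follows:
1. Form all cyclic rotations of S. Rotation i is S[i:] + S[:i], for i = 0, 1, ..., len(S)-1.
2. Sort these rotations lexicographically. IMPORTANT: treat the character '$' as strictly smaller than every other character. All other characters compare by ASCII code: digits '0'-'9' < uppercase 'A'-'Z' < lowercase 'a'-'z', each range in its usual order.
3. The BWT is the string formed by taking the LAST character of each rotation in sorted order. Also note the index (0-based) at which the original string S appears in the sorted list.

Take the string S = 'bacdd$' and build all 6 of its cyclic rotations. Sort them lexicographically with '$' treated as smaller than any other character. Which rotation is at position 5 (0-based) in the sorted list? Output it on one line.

All 6 rotations (rotation i = S[i:]+S[:i]):
  rot[0] = bacdd$
  rot[1] = acdd$b
  rot[2] = cdd$ba
  rot[3] = dd$bac
  rot[4] = d$bacd
  rot[5] = $bacdd
Sorted (with $ < everything):
  sorted[0] = $bacdd
  sorted[1] = acdd$b
  sorted[2] = bacdd$
  sorted[3] = cdd$ba
  sorted[4] = d$bacd
  sorted[5] = dd$bac
sorted[5] = dd$bac

Answer: dd$bac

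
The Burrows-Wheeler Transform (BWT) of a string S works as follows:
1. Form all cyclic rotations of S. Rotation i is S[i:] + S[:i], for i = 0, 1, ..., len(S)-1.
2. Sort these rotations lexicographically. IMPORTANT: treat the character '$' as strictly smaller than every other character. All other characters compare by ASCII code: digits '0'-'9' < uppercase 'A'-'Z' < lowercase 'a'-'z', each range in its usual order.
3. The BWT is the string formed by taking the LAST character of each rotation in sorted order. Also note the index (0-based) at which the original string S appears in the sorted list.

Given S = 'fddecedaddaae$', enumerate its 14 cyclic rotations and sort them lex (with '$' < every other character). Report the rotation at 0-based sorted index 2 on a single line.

All 14 rotations (rotation i = S[i:]+S[:i]):
  rot[0] = fddecedaddaae$
  rot[1] = ddecedaddaae$f
  rot[2] = decedaddaae$fd
  rot[3] = ecedaddaae$fdd
  rot[4] = cedaddaae$fdde
  rot[5] = edaddaae$fddec
  rot[6] = daddaae$fddece
  rot[7] = addaae$fddeced
  rot[8] = ddaae$fddeceda
  rot[9] = daae$fddecedad
  rot[10] = aae$fddecedadd
  rot[11] = ae$fddecedadda
  rot[12] = e$fddecedaddaa
  rot[13] = $fddecedaddaae
Sorted (with $ < everything):
  sorted[0] = $fddecedaddaae
  sorted[1] = aae$fddecedadd
  sorted[2] = addaae$fddeced
  sorted[3] = ae$fddecedadda
  sorted[4] = cedaddaae$fdde
  sorted[5] = daae$fddecedad
  sorted[6] = daddaae$fddece
  sorted[7] = ddaae$fddeceda
  sorted[8] = ddecedaddaae$f
  sorted[9] = decedaddaae$fd
  sorted[10] = e$fddecedaddaa
  sorted[11] = ecedaddaae$fdd
  sorted[12] = edaddaae$fddec
  sorted[13] = fddecedaddaae$
sorted[2] = addaae$fddeced

Answer: addaae$fddeced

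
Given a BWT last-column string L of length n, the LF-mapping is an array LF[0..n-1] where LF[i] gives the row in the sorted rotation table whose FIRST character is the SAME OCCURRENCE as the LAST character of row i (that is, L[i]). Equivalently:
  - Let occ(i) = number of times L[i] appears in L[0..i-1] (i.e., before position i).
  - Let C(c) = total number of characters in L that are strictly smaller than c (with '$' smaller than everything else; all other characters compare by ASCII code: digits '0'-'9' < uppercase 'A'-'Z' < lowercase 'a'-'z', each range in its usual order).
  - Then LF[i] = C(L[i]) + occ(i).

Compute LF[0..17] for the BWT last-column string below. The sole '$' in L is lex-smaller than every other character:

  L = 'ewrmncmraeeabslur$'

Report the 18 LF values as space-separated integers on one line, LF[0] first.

Answer: 5 17 12 9 11 4 10 13 1 6 7 2 3 15 8 16 14 0

Derivation:
Char counts: '$':1, 'a':2, 'b':1, 'c':1, 'e':3, 'l':1, 'm':2, 'n':1, 'r':3, 's':1, 'u':1, 'w':1
C (first-col start): C('$')=0, C('a')=1, C('b')=3, C('c')=4, C('e')=5, C('l')=8, C('m')=9, C('n')=11, C('r')=12, C('s')=15, C('u')=16, C('w')=17
L[0]='e': occ=0, LF[0]=C('e')+0=5+0=5
L[1]='w': occ=0, LF[1]=C('w')+0=17+0=17
L[2]='r': occ=0, LF[2]=C('r')+0=12+0=12
L[3]='m': occ=0, LF[3]=C('m')+0=9+0=9
L[4]='n': occ=0, LF[4]=C('n')+0=11+0=11
L[5]='c': occ=0, LF[5]=C('c')+0=4+0=4
L[6]='m': occ=1, LF[6]=C('m')+1=9+1=10
L[7]='r': occ=1, LF[7]=C('r')+1=12+1=13
L[8]='a': occ=0, LF[8]=C('a')+0=1+0=1
L[9]='e': occ=1, LF[9]=C('e')+1=5+1=6
L[10]='e': occ=2, LF[10]=C('e')+2=5+2=7
L[11]='a': occ=1, LF[11]=C('a')+1=1+1=2
L[12]='b': occ=0, LF[12]=C('b')+0=3+0=3
L[13]='s': occ=0, LF[13]=C('s')+0=15+0=15
L[14]='l': occ=0, LF[14]=C('l')+0=8+0=8
L[15]='u': occ=0, LF[15]=C('u')+0=16+0=16
L[16]='r': occ=2, LF[16]=C('r')+2=12+2=14
L[17]='$': occ=0, LF[17]=C('$')+0=0+0=0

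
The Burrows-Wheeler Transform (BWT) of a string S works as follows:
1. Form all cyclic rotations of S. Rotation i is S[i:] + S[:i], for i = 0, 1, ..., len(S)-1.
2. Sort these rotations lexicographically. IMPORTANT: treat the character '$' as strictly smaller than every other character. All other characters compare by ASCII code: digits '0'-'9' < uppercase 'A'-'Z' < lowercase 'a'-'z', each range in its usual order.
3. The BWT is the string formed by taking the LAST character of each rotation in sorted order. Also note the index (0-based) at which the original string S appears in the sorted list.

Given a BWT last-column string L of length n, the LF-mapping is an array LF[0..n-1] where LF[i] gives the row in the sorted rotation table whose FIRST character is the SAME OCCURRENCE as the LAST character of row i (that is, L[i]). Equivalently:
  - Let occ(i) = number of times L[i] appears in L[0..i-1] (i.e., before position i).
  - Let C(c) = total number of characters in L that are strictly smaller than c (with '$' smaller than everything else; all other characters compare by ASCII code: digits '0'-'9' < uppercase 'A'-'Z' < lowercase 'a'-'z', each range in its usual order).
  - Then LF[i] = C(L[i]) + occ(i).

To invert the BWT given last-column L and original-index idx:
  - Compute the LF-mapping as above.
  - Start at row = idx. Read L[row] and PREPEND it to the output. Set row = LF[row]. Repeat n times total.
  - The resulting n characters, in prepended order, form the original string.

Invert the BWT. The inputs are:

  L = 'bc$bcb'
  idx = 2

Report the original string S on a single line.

Answer: bbccb$

Derivation:
LF mapping: 1 4 0 2 5 3
Walk LF starting at row 2, prepending L[row]:
  step 1: row=2, L[2]='$', prepend. Next row=LF[2]=0
  step 2: row=0, L[0]='b', prepend. Next row=LF[0]=1
  step 3: row=1, L[1]='c', prepend. Next row=LF[1]=4
  step 4: row=4, L[4]='c', prepend. Next row=LF[4]=5
  step 5: row=5, L[5]='b', prepend. Next row=LF[5]=3
  step 6: row=3, L[3]='b', prepend. Next row=LF[3]=2
Reversed output: bbccb$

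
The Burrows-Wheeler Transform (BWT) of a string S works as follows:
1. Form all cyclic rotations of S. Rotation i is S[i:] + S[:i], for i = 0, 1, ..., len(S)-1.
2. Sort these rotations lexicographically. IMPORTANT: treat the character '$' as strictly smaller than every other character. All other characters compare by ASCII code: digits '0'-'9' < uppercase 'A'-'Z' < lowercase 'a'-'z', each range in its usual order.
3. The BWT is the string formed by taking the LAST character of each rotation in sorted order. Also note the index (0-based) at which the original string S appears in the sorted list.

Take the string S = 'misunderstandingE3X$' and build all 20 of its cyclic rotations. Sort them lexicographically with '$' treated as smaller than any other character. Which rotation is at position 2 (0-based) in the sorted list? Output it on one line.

All 20 rotations (rotation i = S[i:]+S[:i]):
  rot[0] = misunderstandingE3X$
  rot[1] = isunderstandingE3X$m
  rot[2] = sunderstandingE3X$mi
  rot[3] = understandingE3X$mis
  rot[4] = nderstandingE3X$misu
  rot[5] = derstandingE3X$misun
  rot[6] = erstandingE3X$misund
  rot[7] = rstandingE3X$misunde
  rot[8] = standingE3X$misunder
  rot[9] = tandingE3X$misunders
  rot[10] = andingE3X$misunderst
  rot[11] = ndingE3X$misundersta
  rot[12] = dingE3X$misunderstan
  rot[13] = ingE3X$misunderstand
  rot[14] = ngE3X$misunderstandi
  rot[15] = gE3X$misunderstandin
  rot[16] = E3X$misunderstanding
  rot[17] = 3X$misunderstandingE
  rot[18] = X$misunderstandingE3
  rot[19] = $misunderstandingE3X
Sorted (with $ < everything):
  sorted[0] = $misunderstandingE3X
  sorted[1] = 3X$misunderstandingE
  sorted[2] = E3X$misunderstanding
  sorted[3] = X$misunderstandingE3
  sorted[4] = andingE3X$misunderst
  sorted[5] = derstandingE3X$misun
  sorted[6] = dingE3X$misunderstan
  sorted[7] = erstandingE3X$misund
  sorted[8] = gE3X$misunderstandin
  sorted[9] = ingE3X$misunderstand
  sorted[10] = isunderstandingE3X$m
  sorted[11] = misunderstandingE3X$
  sorted[12] = nderstandingE3X$misu
  sorted[13] = ndingE3X$misundersta
  sorted[14] = ngE3X$misunderstandi
  sorted[15] = rstandingE3X$misunde
  sorted[16] = standingE3X$misunder
  sorted[17] = sunderstandingE3X$mi
  sorted[18] = tandingE3X$misunders
  sorted[19] = understandingE3X$mis
sorted[2] = E3X$misunderstanding

Answer: E3X$misunderstanding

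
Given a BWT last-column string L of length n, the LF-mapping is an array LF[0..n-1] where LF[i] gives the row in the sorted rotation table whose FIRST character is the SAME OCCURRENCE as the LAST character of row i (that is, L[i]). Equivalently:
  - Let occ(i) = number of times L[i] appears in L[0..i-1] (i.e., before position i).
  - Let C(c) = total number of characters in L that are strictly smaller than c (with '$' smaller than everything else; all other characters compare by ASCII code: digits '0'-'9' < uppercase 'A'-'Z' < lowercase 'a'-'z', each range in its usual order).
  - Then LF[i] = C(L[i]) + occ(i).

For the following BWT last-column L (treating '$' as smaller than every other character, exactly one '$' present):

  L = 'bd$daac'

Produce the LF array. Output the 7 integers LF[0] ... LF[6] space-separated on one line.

Char counts: '$':1, 'a':2, 'b':1, 'c':1, 'd':2
C (first-col start): C('$')=0, C('a')=1, C('b')=3, C('c')=4, C('d')=5
L[0]='b': occ=0, LF[0]=C('b')+0=3+0=3
L[1]='d': occ=0, LF[1]=C('d')+0=5+0=5
L[2]='$': occ=0, LF[2]=C('$')+0=0+0=0
L[3]='d': occ=1, LF[3]=C('d')+1=5+1=6
L[4]='a': occ=0, LF[4]=C('a')+0=1+0=1
L[5]='a': occ=1, LF[5]=C('a')+1=1+1=2
L[6]='c': occ=0, LF[6]=C('c')+0=4+0=4

Answer: 3 5 0 6 1 2 4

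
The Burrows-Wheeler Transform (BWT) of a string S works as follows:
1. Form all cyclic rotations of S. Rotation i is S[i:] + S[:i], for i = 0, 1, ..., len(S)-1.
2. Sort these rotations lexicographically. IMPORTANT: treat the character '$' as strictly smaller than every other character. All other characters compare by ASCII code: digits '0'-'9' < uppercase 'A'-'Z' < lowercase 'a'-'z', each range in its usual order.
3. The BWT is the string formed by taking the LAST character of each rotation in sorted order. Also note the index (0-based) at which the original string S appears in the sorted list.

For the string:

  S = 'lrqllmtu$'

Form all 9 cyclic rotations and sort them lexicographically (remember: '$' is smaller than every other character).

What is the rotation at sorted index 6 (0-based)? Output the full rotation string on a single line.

All 9 rotations (rotation i = S[i:]+S[:i]):
  rot[0] = lrqllmtu$
  rot[1] = rqllmtu$l
  rot[2] = qllmtu$lr
  rot[3] = llmtu$lrq
  rot[4] = lmtu$lrql
  rot[5] = mtu$lrqll
  rot[6] = tu$lrqllm
  rot[7] = u$lrqllmt
  rot[8] = $lrqllmtu
Sorted (with $ < everything):
  sorted[0] = $lrqllmtu
  sorted[1] = llmtu$lrq
  sorted[2] = lmtu$lrql
  sorted[3] = lrqllmtu$
  sorted[4] = mtu$lrqll
  sorted[5] = qllmtu$lr
  sorted[6] = rqllmtu$l
  sorted[7] = tu$lrqllm
  sorted[8] = u$lrqllmt
sorted[6] = rqllmtu$l

Answer: rqllmtu$l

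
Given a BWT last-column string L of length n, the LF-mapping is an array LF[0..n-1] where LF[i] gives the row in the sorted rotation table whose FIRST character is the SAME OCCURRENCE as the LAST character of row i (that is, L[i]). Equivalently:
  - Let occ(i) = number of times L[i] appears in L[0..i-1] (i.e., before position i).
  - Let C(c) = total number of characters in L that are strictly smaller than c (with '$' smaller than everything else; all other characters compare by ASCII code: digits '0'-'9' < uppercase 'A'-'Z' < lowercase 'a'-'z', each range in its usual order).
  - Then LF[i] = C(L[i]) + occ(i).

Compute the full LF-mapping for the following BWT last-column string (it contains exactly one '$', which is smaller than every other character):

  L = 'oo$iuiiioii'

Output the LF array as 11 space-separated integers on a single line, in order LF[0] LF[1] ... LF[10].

Answer: 7 8 0 1 10 2 3 4 9 5 6

Derivation:
Char counts: '$':1, 'i':6, 'o':3, 'u':1
C (first-col start): C('$')=0, C('i')=1, C('o')=7, C('u')=10
L[0]='o': occ=0, LF[0]=C('o')+0=7+0=7
L[1]='o': occ=1, LF[1]=C('o')+1=7+1=8
L[2]='$': occ=0, LF[2]=C('$')+0=0+0=0
L[3]='i': occ=0, LF[3]=C('i')+0=1+0=1
L[4]='u': occ=0, LF[4]=C('u')+0=10+0=10
L[5]='i': occ=1, LF[5]=C('i')+1=1+1=2
L[6]='i': occ=2, LF[6]=C('i')+2=1+2=3
L[7]='i': occ=3, LF[7]=C('i')+3=1+3=4
L[8]='o': occ=2, LF[8]=C('o')+2=7+2=9
L[9]='i': occ=4, LF[9]=C('i')+4=1+4=5
L[10]='i': occ=5, LF[10]=C('i')+5=1+5=6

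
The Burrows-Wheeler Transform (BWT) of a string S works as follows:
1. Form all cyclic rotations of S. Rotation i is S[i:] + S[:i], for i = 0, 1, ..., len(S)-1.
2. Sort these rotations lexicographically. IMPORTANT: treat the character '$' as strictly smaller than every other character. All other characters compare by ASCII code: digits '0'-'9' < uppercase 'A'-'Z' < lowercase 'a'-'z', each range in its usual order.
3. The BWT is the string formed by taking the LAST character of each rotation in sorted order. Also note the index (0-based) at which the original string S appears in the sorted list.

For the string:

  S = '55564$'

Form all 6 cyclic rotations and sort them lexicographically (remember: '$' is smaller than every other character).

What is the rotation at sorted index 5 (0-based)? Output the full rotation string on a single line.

All 6 rotations (rotation i = S[i:]+S[:i]):
  rot[0] = 55564$
  rot[1] = 5564$5
  rot[2] = 564$55
  rot[3] = 64$555
  rot[4] = 4$5556
  rot[5] = $55564
Sorted (with $ < everything):
  sorted[0] = $55564
  sorted[1] = 4$5556
  sorted[2] = 55564$
  sorted[3] = 5564$5
  sorted[4] = 564$55
  sorted[5] = 64$555
sorted[5] = 64$555

Answer: 64$555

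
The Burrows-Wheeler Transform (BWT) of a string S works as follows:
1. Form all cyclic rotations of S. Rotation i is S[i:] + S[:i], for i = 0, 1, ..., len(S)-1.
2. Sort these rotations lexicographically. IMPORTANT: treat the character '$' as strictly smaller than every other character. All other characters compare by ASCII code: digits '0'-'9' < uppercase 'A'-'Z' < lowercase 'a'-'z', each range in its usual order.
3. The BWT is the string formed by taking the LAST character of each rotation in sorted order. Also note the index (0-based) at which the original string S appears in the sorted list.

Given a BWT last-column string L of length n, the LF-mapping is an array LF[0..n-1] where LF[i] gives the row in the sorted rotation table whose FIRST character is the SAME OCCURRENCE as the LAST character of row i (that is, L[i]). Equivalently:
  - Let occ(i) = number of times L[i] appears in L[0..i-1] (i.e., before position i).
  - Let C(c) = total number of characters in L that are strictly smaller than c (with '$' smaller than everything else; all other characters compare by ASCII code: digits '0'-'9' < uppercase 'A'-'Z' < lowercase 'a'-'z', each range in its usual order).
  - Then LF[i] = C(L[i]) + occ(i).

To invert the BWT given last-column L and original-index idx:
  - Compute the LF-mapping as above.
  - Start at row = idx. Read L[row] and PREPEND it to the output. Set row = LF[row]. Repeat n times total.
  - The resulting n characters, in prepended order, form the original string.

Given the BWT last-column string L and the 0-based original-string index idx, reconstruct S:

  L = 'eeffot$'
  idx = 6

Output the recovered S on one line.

LF mapping: 1 2 3 4 5 6 0
Walk LF starting at row 6, prepending L[row]:
  step 1: row=6, L[6]='$', prepend. Next row=LF[6]=0
  step 2: row=0, L[0]='e', prepend. Next row=LF[0]=1
  step 3: row=1, L[1]='e', prepend. Next row=LF[1]=2
  step 4: row=2, L[2]='f', prepend. Next row=LF[2]=3
  step 5: row=3, L[3]='f', prepend. Next row=LF[3]=4
  step 6: row=4, L[4]='o', prepend. Next row=LF[4]=5
  step 7: row=5, L[5]='t', prepend. Next row=LF[5]=6
Reversed output: toffee$

Answer: toffee$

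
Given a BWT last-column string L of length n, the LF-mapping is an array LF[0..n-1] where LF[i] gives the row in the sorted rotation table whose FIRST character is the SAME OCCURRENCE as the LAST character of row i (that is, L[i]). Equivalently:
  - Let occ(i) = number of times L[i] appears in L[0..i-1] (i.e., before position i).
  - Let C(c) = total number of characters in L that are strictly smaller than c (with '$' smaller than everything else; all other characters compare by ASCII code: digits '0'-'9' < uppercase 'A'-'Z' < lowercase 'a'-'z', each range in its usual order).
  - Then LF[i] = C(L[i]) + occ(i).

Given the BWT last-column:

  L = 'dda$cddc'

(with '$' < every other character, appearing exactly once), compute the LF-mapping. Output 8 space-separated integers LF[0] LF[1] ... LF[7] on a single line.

Answer: 4 5 1 0 2 6 7 3

Derivation:
Char counts: '$':1, 'a':1, 'c':2, 'd':4
C (first-col start): C('$')=0, C('a')=1, C('c')=2, C('d')=4
L[0]='d': occ=0, LF[0]=C('d')+0=4+0=4
L[1]='d': occ=1, LF[1]=C('d')+1=4+1=5
L[2]='a': occ=0, LF[2]=C('a')+0=1+0=1
L[3]='$': occ=0, LF[3]=C('$')+0=0+0=0
L[4]='c': occ=0, LF[4]=C('c')+0=2+0=2
L[5]='d': occ=2, LF[5]=C('d')+2=4+2=6
L[6]='d': occ=3, LF[6]=C('d')+3=4+3=7
L[7]='c': occ=1, LF[7]=C('c')+1=2+1=3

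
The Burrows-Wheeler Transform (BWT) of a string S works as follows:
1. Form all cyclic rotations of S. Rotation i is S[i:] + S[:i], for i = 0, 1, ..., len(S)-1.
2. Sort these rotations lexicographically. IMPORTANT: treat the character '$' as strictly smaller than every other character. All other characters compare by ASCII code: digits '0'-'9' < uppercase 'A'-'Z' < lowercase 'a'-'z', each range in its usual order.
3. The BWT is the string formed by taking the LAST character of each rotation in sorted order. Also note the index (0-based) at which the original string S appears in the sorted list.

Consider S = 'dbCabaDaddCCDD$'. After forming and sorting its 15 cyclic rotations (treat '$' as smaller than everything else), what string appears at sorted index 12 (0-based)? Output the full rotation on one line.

Answer: dCCDD$dbCabaDad

Derivation:
All 15 rotations (rotation i = S[i:]+S[:i]):
  rot[0] = dbCabaDaddCCDD$
  rot[1] = bCabaDaddCCDD$d
  rot[2] = CabaDaddCCDD$db
  rot[3] = abaDaddCCDD$dbC
  rot[4] = baDaddCCDD$dbCa
  rot[5] = aDaddCCDD$dbCab
  rot[6] = DaddCCDD$dbCaba
  rot[7] = addCCDD$dbCabaD
  rot[8] = ddCCDD$dbCabaDa
  rot[9] = dCCDD$dbCabaDad
  rot[10] = CCDD$dbCabaDadd
  rot[11] = CDD$dbCabaDaddC
  rot[12] = DD$dbCabaDaddCC
  rot[13] = D$dbCabaDaddCCD
  rot[14] = $dbCabaDaddCCDD
Sorted (with $ < everything):
  sorted[0] = $dbCabaDaddCCDD
  sorted[1] = CCDD$dbCabaDadd
  sorted[2] = CDD$dbCabaDaddC
  sorted[3] = CabaDaddCCDD$db
  sorted[4] = D$dbCabaDaddCCD
  sorted[5] = DD$dbCabaDaddCC
  sorted[6] = DaddCCDD$dbCaba
  sorted[7] = aDaddCCDD$dbCab
  sorted[8] = abaDaddCCDD$dbC
  sorted[9] = addCCDD$dbCabaD
  sorted[10] = bCabaDaddCCDD$d
  sorted[11] = baDaddCCDD$dbCa
  sorted[12] = dCCDD$dbCabaDad
  sorted[13] = dbCabaDaddCCDD$
  sorted[14] = ddCCDD$dbCabaDa
sorted[12] = dCCDD$dbCabaDad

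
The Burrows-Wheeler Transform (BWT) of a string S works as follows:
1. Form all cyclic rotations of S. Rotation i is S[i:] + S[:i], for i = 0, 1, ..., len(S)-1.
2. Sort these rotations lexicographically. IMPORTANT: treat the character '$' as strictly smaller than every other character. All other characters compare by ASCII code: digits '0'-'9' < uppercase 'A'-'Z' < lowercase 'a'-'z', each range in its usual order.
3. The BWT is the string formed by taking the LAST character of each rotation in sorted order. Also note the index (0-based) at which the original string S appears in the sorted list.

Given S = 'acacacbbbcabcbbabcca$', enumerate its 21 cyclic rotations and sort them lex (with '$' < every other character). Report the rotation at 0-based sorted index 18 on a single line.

All 21 rotations (rotation i = S[i:]+S[:i]):
  rot[0] = acacacbbbcabcbbabcca$
  rot[1] = cacacbbbcabcbbabcca$a
  rot[2] = acacbbbcabcbbabcca$ac
  rot[3] = cacbbbcabcbbabcca$aca
  rot[4] = acbbbcabcbbabcca$acac
  rot[5] = cbbbcabcbbabcca$acaca
  rot[6] = bbbcabcbbabcca$acacac
  rot[7] = bbcabcbbabcca$acacacb
  rot[8] = bcabcbbabcca$acacacbb
  rot[9] = cabcbbabcca$acacacbbb
  rot[10] = abcbbabcca$acacacbbbc
  rot[11] = bcbbabcca$acacacbbbca
  rot[12] = cbbabcca$acacacbbbcab
  rot[13] = bbabcca$acacacbbbcabc
  rot[14] = babcca$acacacbbbcabcb
  rot[15] = abcca$acacacbbbcabcbb
  rot[16] = bcca$acacacbbbcabcbba
  rot[17] = cca$acacacbbbcabcbbab
  rot[18] = ca$acacacbbbcabcbbabc
  rot[19] = a$acacacbbbcabcbbabcc
  rot[20] = $acacacbbbcabcbbabcca
Sorted (with $ < everything):
  sorted[0] = $acacacbbbcabcbbabcca
  sorted[1] = a$acacacbbbcabcbbabcc
  sorted[2] = abcbbabcca$acacacbbbc
  sorted[3] = abcca$acacacbbbcabcbb
  sorted[4] = acacacbbbcabcbbabcca$
  sorted[5] = acacbbbcabcbbabcca$ac
  sorted[6] = acbbbcabcbbabcca$acac
  sorted[7] = babcca$acacacbbbcabcb
  sorted[8] = bbabcca$acacacbbbcabc
  sorted[9] = bbbcabcbbabcca$acacac
  sorted[10] = bbcabcbbabcca$acacacb
  sorted[11] = bcabcbbabcca$acacacbb
  sorted[12] = bcbbabcca$acacacbbbca
  sorted[13] = bcca$acacacbbbcabcbba
  sorted[14] = ca$acacacbbbcabcbbabc
  sorted[15] = cabcbbabcca$acacacbbb
  sorted[16] = cacacbbbcabcbbabcca$a
  sorted[17] = cacbbbcabcbbabcca$aca
  sorted[18] = cbbabcca$acacacbbbcab
  sorted[19] = cbbbcabcbbabcca$acaca
  sorted[20] = cca$acacacbbbcabcbbab
sorted[18] = cbbabcca$acacacbbbcab

Answer: cbbabcca$acacacbbbcab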